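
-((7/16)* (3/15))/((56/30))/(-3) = 1/64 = 0.02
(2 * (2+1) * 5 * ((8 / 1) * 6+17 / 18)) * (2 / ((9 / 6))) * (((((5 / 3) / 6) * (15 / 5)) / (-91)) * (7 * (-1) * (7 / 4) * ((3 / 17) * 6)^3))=16650900 / 63869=260.70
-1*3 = -3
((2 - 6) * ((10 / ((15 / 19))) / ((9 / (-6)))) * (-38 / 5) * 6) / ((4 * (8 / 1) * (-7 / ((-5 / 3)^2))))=3610 / 189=19.10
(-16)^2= 256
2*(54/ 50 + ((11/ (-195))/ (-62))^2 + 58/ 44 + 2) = 7071614009/ 803924550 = 8.80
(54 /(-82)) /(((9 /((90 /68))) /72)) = -4860 /697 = -6.97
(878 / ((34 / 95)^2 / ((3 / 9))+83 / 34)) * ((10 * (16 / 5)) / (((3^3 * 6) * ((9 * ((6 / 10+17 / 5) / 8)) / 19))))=163803894400 / 632033523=259.17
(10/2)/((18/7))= 35/18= 1.94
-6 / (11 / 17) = -102 / 11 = -9.27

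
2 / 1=2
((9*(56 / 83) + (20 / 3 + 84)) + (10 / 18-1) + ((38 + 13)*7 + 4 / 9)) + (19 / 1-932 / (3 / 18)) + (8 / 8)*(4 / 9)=-5118.82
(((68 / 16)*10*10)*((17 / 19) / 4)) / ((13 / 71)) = 519.21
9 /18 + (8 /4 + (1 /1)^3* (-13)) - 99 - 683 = -1585 /2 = -792.50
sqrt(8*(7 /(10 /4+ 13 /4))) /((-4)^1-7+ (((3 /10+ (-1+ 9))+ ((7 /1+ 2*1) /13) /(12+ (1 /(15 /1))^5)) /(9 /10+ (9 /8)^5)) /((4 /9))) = -23308210207828*sqrt(322) /541516104394689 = -0.77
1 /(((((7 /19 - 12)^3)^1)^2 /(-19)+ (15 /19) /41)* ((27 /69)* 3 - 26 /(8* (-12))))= -20230105197048 /3809501302520826935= -0.00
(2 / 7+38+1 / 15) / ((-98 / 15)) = -4027 / 686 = -5.87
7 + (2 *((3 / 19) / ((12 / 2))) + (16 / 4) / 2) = 172 / 19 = 9.05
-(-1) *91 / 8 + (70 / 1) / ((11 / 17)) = 10521 / 88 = 119.56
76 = 76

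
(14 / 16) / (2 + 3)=7 / 40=0.18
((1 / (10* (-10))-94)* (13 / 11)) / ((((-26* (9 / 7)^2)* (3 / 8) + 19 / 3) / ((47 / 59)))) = 9.05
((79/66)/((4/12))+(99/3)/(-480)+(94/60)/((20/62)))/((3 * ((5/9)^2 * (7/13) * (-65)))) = -1990809/7700000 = -0.26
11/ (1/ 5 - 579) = -55/ 2894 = -0.02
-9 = -9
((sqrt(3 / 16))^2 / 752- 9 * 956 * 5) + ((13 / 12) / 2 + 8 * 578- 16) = -1386499991 / 36096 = -38411.46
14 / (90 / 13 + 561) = 182 / 7383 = 0.02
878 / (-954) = -439 / 477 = -0.92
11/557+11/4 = 6171/2228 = 2.77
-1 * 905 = -905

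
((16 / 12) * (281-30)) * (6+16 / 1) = 22088 / 3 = 7362.67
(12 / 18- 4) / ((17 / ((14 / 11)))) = -0.25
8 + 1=9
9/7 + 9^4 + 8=6570.29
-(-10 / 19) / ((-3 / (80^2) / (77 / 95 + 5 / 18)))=-11910400 / 9747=-1221.96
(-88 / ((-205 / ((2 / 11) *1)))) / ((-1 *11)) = -0.01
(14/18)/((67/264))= 616/201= 3.06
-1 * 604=-604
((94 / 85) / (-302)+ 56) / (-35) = -718713 / 449225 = -1.60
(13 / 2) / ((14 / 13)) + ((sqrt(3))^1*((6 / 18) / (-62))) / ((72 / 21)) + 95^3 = 24006669 / 28 - 7*sqrt(3) / 4464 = 857381.03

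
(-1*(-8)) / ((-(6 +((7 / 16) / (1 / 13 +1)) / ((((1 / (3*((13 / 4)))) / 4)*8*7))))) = -14336 / 11259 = -1.27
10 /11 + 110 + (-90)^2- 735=7475.91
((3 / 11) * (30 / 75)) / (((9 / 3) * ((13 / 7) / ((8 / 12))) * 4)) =7 / 2145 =0.00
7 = 7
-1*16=-16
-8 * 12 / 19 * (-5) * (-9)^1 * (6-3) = -12960 / 19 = -682.11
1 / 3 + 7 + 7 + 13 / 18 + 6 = 21.06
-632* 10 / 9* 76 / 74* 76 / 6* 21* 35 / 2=-1117944800 / 333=-3357191.59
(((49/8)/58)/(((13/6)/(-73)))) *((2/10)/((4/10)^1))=-10731/6032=-1.78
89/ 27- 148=-3907/ 27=-144.70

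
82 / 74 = 41 / 37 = 1.11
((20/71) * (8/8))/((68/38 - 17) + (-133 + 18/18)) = -0.00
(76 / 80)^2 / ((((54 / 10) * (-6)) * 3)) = -361 / 38880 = -0.01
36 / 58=18 / 29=0.62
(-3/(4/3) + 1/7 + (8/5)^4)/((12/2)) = 77813/105000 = 0.74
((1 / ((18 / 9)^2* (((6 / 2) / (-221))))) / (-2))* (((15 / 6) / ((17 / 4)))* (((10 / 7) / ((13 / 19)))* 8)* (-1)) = -1900 / 21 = -90.48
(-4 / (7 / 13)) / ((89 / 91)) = -676 / 89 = -7.60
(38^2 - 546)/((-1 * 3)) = -898/3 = -299.33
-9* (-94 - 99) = 1737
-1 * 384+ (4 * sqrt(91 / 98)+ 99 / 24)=-3039 / 8+ 2 * sqrt(182) / 7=-376.02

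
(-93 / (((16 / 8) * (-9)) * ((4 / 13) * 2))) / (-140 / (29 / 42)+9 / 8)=-377 / 9054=-0.04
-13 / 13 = -1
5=5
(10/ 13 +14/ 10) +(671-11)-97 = 36736/ 65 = 565.17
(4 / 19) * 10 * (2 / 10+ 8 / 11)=408 / 209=1.95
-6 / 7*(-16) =13.71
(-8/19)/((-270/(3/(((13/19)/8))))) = 32/585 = 0.05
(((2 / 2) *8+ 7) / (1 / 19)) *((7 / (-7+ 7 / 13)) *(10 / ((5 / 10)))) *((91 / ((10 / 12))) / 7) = -96330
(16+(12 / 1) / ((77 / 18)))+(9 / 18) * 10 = 1833 / 77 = 23.81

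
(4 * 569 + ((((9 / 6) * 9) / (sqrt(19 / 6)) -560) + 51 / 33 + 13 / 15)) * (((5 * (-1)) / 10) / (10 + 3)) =-141769 / 2145 -27 * sqrt(114) / 988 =-66.38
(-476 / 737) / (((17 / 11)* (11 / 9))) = -252 / 737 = -0.34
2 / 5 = 0.40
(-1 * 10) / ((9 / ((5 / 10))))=-5 / 9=-0.56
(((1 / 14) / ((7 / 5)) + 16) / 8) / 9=1573 / 7056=0.22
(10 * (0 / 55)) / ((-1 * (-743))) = 0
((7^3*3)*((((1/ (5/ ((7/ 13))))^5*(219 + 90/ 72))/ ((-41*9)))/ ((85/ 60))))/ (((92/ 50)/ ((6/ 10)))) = -15236369043/ 7440247603750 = -0.00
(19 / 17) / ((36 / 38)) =361 / 306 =1.18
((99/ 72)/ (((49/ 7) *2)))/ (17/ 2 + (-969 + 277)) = -11/ 76552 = -0.00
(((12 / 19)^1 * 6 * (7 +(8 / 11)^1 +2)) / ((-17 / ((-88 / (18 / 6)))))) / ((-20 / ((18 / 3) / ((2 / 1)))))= -9.54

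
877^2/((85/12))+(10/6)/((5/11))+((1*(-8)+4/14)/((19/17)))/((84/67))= 51555382093/474810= 108581.08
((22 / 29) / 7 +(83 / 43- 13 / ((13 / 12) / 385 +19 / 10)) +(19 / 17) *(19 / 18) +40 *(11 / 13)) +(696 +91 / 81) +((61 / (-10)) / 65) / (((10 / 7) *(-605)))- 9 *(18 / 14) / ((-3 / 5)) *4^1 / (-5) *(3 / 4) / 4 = 21502737413577115229 / 29680923489896250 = 724.46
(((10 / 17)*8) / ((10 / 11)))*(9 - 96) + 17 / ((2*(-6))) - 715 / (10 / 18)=-354709 / 204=-1738.77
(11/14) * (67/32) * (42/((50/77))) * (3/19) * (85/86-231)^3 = -3953169639598906881/19336102400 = -204445009.54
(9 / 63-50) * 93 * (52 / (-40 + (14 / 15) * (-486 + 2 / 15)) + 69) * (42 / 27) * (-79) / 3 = 544836844759 / 41637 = 13085401.08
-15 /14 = -1.07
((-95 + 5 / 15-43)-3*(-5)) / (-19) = 368 / 57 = 6.46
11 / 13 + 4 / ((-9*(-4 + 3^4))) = 7571 / 9009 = 0.84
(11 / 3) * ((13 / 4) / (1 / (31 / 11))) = 403 / 12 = 33.58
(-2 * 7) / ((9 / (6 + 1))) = -98 / 9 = -10.89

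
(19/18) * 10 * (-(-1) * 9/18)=95/18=5.28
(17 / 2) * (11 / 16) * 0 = 0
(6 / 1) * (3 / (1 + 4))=18 / 5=3.60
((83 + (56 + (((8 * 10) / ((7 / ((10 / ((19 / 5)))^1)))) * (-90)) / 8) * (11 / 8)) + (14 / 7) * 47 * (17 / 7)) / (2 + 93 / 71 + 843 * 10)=-726543 / 79635745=-0.01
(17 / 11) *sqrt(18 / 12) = 17 *sqrt(6) / 22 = 1.89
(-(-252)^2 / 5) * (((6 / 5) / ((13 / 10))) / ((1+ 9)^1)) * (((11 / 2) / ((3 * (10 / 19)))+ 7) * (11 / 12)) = -18307674 / 1625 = -11266.26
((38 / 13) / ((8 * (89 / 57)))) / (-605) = -1083 / 2799940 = -0.00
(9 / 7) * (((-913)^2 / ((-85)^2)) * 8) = 60016968 / 50575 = 1186.69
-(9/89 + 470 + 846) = -117133/89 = -1316.10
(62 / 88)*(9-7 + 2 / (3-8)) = 62 / 55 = 1.13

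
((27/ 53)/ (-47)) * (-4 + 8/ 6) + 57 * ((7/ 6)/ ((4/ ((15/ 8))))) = 31.20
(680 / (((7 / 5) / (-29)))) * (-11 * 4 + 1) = 4239800 / 7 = 605685.71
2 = 2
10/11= 0.91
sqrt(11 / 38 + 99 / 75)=sqrt(58102) / 190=1.27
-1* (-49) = 49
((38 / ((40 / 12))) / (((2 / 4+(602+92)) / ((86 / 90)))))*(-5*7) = -11438 / 20835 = -0.55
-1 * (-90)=90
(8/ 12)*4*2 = 16/ 3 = 5.33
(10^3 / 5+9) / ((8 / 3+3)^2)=1881 / 289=6.51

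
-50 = -50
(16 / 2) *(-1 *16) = -128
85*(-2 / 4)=-85 / 2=-42.50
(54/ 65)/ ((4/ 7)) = 189/ 130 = 1.45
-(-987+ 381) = 606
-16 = -16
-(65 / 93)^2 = -4225 / 8649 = -0.49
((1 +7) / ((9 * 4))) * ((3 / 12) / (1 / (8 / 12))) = 1 / 27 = 0.04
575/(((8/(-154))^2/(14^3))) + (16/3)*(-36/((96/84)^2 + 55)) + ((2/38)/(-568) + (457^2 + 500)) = 17414961964634877/29775128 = 584882858.09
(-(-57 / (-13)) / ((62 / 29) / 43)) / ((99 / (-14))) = 165851 / 13299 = 12.47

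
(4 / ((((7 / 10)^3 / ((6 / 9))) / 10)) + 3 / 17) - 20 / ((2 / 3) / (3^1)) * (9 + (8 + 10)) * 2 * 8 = -38802.08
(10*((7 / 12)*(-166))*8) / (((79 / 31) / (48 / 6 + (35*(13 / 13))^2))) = -296100840 / 79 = -3748111.90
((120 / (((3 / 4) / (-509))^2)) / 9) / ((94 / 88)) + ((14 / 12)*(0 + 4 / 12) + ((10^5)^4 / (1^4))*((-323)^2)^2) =2762496313165800000000014591442907 / 2538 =1088454024100000000000006000000.00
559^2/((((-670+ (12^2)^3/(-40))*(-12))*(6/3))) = 1562405/9038352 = 0.17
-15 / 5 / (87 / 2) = -0.07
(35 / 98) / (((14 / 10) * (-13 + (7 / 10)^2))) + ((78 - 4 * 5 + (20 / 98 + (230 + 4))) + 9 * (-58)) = -14087510 / 61299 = -229.82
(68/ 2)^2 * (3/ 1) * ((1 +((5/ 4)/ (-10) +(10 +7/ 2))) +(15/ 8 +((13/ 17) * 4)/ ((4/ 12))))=88179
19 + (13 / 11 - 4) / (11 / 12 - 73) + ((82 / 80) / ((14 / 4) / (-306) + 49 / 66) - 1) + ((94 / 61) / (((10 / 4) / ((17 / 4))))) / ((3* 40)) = 6670926944917 / 342746665800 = 19.46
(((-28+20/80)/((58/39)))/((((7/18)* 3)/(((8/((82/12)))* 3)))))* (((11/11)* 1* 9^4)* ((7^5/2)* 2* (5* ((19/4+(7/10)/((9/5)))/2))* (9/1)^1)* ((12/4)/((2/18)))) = -45985302180560925/2378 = -19337805795021.42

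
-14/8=-7/4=-1.75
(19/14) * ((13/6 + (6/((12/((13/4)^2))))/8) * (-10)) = -206245/5376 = -38.36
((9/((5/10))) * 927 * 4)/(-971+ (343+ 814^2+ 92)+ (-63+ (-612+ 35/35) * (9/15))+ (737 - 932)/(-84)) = 9344160/92628581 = 0.10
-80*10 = -800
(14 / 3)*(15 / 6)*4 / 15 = 28 / 9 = 3.11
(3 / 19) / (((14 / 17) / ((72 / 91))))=1836 / 12103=0.15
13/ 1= 13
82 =82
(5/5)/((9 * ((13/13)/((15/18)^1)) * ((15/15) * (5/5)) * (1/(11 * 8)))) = 220/27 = 8.15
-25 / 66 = -0.38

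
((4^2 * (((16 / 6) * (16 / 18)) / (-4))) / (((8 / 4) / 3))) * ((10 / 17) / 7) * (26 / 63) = -33280 / 67473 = -0.49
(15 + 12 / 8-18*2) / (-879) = 13 / 586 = 0.02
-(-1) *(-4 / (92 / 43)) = -43 / 23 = -1.87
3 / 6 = 1 / 2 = 0.50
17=17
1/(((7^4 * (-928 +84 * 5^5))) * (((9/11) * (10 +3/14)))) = 0.00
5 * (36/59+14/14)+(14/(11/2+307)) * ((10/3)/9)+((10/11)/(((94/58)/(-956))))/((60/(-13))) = 12791697043/102947625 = 124.25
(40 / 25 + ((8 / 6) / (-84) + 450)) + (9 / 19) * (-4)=2691391 / 5985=449.69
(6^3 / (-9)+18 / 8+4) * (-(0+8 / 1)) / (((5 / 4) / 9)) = 1022.40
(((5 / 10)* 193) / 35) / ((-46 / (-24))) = 1158 / 805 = 1.44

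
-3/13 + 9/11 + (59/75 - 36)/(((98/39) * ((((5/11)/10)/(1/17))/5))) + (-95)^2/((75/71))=15104727598/1786785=8453.58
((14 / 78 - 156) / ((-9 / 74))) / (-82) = -224849 / 14391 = -15.62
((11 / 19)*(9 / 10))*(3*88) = 13068 / 95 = 137.56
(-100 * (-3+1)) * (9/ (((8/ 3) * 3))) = 225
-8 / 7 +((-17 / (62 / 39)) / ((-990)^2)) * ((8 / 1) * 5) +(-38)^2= 5114486953 / 3544695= 1442.86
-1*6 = -6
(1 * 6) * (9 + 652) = 3966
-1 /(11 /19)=-19 /11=-1.73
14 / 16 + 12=103 / 8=12.88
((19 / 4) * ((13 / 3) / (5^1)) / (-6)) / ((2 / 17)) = -4199 / 720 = -5.83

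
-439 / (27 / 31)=-13609 / 27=-504.04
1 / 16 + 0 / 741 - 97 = -1551 / 16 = -96.94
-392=-392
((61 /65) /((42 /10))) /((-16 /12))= -0.17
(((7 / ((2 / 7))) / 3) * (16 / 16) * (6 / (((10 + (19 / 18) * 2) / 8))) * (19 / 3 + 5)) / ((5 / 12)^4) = 829108224 / 68125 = 12170.40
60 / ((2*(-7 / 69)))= -295.71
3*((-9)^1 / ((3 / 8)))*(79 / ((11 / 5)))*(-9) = 255960 / 11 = 23269.09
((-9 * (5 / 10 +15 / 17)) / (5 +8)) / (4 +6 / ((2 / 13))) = -423 / 19006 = -0.02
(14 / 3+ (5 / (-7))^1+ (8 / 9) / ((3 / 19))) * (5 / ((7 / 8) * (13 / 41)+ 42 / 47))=139591880 / 3412017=40.91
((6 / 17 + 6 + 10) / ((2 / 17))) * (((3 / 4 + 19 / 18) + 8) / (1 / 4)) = 49067 / 9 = 5451.89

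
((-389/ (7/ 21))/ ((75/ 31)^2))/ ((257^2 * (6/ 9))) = -373829/ 82561250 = -0.00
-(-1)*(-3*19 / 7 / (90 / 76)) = -6.88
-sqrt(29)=-5.39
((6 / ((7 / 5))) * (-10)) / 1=-42.86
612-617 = -5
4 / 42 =2 / 21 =0.10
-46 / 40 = -1.15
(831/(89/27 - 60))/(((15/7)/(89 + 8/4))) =-4764123/7655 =-622.35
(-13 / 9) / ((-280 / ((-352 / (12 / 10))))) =-286 / 189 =-1.51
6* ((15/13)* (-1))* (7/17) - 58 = -13448/221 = -60.85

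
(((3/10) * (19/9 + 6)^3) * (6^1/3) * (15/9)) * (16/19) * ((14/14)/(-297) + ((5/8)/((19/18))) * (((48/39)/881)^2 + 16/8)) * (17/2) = 46243301993539976828/10252498182692337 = 4510.44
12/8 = 3/2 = 1.50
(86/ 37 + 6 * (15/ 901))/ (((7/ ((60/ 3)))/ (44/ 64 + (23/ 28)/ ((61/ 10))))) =567429340/ 99644293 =5.69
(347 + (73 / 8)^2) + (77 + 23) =33937 / 64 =530.27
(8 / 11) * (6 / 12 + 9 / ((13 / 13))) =76 / 11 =6.91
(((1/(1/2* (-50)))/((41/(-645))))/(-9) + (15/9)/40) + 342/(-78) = -282247/63960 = -4.41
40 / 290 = 4 / 29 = 0.14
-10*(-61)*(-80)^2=3904000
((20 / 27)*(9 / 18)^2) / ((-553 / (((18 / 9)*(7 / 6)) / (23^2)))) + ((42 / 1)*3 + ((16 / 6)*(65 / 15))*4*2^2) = 1052380957 / 3385071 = 310.89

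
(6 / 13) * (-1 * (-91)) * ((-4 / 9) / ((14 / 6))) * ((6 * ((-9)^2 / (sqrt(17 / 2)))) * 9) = -34992 * sqrt(34) / 17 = -12002.16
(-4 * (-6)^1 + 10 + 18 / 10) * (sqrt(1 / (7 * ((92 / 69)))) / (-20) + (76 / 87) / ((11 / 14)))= 190456 / 4785 - 179 * sqrt(21) / 1400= 39.22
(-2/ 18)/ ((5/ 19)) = -19/ 45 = -0.42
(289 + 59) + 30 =378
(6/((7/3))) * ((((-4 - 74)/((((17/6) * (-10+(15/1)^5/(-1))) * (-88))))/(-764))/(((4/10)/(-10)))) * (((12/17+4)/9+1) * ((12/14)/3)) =-136305/9037368287794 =-0.00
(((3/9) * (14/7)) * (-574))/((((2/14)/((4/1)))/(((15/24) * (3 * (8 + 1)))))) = -180810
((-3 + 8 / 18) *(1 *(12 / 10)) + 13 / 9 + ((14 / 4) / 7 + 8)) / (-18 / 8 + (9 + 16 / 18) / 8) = -2476 / 365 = -6.78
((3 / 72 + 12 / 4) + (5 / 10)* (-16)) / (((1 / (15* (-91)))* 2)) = 54145 / 16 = 3384.06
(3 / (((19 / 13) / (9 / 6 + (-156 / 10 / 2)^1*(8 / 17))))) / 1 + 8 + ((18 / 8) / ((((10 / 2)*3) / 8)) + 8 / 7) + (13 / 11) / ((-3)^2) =2694463 / 447678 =6.02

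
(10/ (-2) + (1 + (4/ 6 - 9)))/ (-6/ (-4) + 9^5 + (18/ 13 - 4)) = -962/ 4605735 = -0.00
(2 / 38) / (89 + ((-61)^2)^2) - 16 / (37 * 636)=-116920533 / 171961835290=-0.00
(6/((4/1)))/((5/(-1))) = -3/10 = -0.30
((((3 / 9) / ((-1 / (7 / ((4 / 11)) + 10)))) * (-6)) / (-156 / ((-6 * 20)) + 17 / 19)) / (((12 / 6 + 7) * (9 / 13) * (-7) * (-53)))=16055 / 1392363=0.01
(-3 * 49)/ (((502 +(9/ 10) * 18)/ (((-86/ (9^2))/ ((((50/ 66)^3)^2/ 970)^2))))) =9797189435297150516856072/ 1235485076904296875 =7929832.27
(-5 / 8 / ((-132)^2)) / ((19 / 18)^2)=-45 / 1397792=-0.00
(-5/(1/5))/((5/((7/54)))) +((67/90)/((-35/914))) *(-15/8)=35.80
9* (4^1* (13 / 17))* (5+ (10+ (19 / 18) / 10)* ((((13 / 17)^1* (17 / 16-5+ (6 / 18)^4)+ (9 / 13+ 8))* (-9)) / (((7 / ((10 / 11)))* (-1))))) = 187373651 / 94248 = 1988.09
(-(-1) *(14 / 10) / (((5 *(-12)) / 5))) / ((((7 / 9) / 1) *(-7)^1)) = 3 / 140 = 0.02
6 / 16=3 / 8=0.38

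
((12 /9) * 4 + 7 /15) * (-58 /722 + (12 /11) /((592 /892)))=6661474 /734635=9.07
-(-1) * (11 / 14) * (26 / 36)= 143 / 252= 0.57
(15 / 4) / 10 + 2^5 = 32.38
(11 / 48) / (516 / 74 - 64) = -407 / 101280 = -0.00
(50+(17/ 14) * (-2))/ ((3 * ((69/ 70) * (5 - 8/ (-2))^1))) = 370/ 207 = 1.79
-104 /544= -13 /68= -0.19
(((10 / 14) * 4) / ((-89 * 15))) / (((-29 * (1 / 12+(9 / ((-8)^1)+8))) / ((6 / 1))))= 192 / 3017189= 0.00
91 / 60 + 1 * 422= 25411 / 60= 423.52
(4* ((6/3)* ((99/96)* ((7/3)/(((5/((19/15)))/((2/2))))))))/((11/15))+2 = 8.65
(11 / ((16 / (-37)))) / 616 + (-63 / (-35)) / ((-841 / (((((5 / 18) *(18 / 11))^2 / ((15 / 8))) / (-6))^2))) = -4100327653 / 99292685184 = -0.04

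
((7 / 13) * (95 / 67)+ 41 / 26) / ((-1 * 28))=-4077 / 48776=-0.08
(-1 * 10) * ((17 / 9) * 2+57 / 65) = -5446 / 117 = -46.55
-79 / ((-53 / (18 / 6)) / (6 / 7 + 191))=318291 / 371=857.93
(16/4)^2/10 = 1.60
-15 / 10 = -3 / 2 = -1.50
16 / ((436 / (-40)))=-160 / 109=-1.47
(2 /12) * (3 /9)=1 /18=0.06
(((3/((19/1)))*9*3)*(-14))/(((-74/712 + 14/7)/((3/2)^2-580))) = 8638518/475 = 18186.35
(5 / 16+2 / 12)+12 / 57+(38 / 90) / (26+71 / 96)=8258047 / 11705520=0.71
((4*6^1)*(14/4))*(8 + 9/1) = 1428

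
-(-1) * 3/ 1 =3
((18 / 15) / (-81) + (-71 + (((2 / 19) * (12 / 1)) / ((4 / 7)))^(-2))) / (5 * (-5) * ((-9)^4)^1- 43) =1873637 / 4341239280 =0.00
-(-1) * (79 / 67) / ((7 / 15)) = 1185 / 469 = 2.53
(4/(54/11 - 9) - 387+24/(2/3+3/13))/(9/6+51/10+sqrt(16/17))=-21278543/380373+2275780*sqrt(17)/1141119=-47.72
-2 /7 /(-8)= 0.04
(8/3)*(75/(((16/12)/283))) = 42450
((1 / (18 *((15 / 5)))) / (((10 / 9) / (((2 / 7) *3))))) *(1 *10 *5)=0.71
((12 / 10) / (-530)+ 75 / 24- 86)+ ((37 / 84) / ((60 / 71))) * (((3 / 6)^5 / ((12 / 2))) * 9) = -2360709157 / 28492800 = -82.85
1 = 1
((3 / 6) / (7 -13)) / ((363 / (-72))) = 2 / 121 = 0.02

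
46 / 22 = 2.09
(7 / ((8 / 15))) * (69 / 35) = 207 / 8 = 25.88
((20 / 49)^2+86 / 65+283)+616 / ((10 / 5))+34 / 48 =2221858729 / 3745560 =593.20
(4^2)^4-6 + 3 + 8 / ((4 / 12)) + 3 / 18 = 393343 / 6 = 65557.17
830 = 830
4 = 4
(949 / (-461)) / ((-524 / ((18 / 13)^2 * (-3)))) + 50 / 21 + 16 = 302669519 / 16486743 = 18.36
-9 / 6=-3 / 2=-1.50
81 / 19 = 4.26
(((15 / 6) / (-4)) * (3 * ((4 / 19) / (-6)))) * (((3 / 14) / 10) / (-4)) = -3 / 8512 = -0.00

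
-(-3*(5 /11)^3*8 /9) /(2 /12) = 2000 /1331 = 1.50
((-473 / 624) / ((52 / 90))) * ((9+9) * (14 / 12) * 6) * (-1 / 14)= 63855 / 5408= 11.81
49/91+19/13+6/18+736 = 2215/3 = 738.33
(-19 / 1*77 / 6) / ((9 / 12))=-2926 / 9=-325.11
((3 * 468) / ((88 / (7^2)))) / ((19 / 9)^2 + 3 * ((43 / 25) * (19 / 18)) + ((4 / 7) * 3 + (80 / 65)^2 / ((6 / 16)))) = 41201494425 / 825175417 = 49.93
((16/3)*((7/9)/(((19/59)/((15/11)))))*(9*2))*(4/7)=37760/209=180.67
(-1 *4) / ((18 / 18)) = -4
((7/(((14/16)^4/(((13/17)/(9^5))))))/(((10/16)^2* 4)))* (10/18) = 851968/15494162355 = 0.00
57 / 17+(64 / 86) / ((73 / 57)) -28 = -1284233 / 53363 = -24.07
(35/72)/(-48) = -35/3456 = -0.01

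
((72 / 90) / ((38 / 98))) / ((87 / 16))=3136 / 8265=0.38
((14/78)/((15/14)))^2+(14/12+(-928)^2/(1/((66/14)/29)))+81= 671132904881/4791150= 140077.62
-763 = -763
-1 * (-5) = 5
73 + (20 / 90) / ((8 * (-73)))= 191843 / 2628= 73.00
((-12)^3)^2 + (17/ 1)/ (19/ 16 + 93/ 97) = 9946339088/ 3331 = 2985991.92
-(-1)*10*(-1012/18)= -5060/9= -562.22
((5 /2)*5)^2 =625 /4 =156.25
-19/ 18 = -1.06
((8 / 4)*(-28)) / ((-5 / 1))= 56 / 5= 11.20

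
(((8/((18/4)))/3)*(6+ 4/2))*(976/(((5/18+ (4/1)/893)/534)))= 39715610624/4537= 8753716.25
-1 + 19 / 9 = 10 / 9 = 1.11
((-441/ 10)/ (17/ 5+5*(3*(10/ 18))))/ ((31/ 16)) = -1323/ 682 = -1.94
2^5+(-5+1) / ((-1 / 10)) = 72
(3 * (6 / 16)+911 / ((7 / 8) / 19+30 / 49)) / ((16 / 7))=380276057 / 627584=605.94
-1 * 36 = -36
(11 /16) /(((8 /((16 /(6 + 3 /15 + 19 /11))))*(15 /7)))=847 /10464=0.08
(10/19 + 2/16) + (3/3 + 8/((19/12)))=1019/152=6.70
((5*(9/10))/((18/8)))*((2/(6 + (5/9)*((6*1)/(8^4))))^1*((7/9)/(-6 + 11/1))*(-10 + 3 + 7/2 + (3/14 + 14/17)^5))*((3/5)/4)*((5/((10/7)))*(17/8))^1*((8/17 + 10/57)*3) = -4390408114194824/8528913207399025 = -0.51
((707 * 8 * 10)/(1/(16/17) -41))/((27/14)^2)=-177372160/465831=-380.77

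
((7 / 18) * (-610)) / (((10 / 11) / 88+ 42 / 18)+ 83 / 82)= -42366940 / 599343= -70.69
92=92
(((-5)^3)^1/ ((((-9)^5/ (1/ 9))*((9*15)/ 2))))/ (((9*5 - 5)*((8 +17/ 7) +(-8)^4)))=0.00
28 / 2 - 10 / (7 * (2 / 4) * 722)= 35368 / 2527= 14.00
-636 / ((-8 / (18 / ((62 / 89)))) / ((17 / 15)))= 721701 / 310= 2328.07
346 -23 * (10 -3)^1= 185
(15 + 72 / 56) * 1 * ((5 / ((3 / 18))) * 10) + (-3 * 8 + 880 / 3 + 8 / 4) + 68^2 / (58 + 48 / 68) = 54866086 / 10479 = 5235.81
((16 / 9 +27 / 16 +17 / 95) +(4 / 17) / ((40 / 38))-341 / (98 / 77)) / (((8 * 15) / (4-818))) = 34991408639 / 19535040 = 1791.21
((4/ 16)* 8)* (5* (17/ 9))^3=1228250/ 729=1684.84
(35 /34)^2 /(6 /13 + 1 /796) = 3169075 /1384021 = 2.29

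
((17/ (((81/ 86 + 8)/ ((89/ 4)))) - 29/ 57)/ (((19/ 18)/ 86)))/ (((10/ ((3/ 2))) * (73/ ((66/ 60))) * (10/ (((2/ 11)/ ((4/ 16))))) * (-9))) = -0.06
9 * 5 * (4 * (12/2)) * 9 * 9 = 87480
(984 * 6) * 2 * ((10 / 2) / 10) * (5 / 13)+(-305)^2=95295.77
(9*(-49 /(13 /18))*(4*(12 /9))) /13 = -42336 /169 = -250.51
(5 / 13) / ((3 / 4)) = 0.51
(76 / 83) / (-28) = -19 / 581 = -0.03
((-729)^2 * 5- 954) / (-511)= -36387 / 7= -5198.14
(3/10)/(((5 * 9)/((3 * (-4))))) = -2/25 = -0.08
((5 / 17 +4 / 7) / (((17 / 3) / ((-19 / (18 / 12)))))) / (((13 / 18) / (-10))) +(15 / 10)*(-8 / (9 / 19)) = 1.46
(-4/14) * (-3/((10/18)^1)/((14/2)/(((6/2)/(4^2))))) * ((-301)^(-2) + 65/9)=26500833/88788980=0.30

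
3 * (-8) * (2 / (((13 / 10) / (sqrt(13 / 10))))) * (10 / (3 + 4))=-480 * sqrt(130) / 91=-60.14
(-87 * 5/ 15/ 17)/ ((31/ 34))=-58/ 31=-1.87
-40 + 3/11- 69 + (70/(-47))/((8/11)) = -229083/2068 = -110.78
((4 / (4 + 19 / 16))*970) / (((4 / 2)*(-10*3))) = -3104 / 249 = -12.47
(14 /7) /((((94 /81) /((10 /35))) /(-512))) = -82944 /329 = -252.11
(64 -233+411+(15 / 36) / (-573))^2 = 2768852736169 / 47279376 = 58563.65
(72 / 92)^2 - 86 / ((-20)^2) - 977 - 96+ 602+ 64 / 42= -1042199087 / 2221800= -469.08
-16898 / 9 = -1877.56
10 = 10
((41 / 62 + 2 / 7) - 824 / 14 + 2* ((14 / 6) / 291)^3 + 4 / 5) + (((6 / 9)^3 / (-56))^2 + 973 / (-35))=-84.91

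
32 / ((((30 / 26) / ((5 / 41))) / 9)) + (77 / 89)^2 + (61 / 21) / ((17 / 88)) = 5359190477 / 115939677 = 46.22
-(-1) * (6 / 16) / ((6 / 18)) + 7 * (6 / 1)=43.12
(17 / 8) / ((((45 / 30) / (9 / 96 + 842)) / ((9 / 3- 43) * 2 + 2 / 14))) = -256077341 / 2688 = -95266.87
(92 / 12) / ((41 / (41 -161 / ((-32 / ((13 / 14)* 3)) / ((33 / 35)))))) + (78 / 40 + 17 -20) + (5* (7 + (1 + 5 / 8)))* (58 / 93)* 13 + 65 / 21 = 441478351 / 1220160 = 361.82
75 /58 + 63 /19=5079 /1102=4.61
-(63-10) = -53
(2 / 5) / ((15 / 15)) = 0.40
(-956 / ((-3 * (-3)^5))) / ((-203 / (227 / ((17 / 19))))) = 4123228 / 2515779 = 1.64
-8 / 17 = -0.47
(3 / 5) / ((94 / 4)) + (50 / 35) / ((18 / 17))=1.37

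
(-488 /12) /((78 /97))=-5917 /117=-50.57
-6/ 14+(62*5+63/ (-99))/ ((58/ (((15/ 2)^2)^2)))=1205907501/ 71456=16876.22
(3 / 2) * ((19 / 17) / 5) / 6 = 19 / 340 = 0.06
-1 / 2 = -0.50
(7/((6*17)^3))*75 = 0.00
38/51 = 0.75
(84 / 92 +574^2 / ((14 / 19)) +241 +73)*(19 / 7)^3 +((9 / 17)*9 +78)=1200042651226 / 134113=8947996.47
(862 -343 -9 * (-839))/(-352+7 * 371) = 1614/449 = 3.59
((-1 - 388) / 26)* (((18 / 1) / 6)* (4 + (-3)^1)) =-44.88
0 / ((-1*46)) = 0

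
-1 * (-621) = 621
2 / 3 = 0.67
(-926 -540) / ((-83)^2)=-1466 / 6889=-0.21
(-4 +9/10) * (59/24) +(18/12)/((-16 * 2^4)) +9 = 10547/7680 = 1.37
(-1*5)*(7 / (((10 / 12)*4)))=-21 / 2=-10.50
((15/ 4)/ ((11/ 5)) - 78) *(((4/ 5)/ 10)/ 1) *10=-3357/ 55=-61.04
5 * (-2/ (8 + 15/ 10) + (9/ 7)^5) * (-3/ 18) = -5273515/ 1915998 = -2.75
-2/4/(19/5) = -5/38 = -0.13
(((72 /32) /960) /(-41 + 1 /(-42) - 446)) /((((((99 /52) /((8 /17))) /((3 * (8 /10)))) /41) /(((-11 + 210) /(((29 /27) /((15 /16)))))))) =-180419967 /8874197200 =-0.02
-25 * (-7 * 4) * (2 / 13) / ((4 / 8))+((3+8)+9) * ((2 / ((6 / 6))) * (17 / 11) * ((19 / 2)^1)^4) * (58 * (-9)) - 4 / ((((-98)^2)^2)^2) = -262833546.89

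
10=10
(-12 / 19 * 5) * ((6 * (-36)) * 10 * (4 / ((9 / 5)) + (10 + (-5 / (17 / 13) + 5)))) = 29520000 / 323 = 91393.19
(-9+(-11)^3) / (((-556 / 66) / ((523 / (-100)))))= -1156353 / 1390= -831.91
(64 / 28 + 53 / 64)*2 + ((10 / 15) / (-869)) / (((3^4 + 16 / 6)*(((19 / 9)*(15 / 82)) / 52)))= 28900489659 / 4641572320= 6.23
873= 873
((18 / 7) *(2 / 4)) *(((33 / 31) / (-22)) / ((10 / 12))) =-81 / 1085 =-0.07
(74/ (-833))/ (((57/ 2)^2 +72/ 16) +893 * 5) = -8/ 475643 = -0.00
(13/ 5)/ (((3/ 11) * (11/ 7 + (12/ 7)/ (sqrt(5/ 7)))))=-847/ 93 + 308 * sqrt(35)/ 155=2.65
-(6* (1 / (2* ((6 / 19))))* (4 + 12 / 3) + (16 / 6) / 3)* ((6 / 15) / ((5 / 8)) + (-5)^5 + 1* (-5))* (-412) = -7434942112 / 75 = -99132561.49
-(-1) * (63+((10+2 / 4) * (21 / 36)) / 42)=3031 / 48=63.15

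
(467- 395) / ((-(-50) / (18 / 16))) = 81 / 50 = 1.62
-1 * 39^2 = -1521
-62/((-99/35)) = 21.92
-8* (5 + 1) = -48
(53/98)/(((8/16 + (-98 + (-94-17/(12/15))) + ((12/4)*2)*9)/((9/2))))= -477/31115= -0.02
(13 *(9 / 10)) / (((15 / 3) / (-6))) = -351 / 25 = -14.04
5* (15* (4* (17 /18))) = 850 /3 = 283.33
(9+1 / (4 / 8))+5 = 16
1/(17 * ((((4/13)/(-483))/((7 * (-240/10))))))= 263718/17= 15512.82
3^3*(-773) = -20871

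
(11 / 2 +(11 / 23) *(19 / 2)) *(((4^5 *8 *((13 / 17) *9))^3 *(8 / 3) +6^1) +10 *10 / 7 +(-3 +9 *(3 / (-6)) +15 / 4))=2169542287771028777343 / 451996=4799914795199578.71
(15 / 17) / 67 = 15 / 1139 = 0.01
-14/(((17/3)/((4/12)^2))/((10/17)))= -140/867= -0.16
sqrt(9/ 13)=3*sqrt(13)/ 13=0.83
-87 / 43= -2.02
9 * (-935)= -8415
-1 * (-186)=186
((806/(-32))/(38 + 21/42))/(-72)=403/44352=0.01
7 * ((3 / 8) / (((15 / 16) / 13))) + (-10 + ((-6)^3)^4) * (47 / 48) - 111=255771914353 / 120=2131432619.61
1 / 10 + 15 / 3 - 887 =-8819 / 10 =-881.90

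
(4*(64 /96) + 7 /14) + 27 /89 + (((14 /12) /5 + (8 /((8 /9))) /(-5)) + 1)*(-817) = 622693 /1335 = 466.44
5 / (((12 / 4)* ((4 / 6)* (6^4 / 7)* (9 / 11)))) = 385 / 23328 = 0.02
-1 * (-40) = 40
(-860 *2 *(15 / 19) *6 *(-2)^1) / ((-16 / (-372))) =7198200 / 19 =378852.63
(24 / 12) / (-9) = -2 / 9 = -0.22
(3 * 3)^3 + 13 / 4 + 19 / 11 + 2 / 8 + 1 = 16175 / 22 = 735.23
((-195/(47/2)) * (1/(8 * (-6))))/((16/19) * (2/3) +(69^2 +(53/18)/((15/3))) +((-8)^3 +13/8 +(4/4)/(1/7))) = 4275/105316237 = 0.00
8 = 8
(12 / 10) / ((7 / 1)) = 6 / 35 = 0.17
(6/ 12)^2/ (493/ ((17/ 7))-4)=1/ 796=0.00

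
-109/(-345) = 0.32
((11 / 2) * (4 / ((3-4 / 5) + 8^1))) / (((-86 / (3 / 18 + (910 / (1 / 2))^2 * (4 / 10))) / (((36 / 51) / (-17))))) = 51439630 / 37281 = 1379.78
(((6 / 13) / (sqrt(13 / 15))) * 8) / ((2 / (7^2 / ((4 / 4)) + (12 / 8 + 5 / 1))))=110.06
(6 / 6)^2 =1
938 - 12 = 926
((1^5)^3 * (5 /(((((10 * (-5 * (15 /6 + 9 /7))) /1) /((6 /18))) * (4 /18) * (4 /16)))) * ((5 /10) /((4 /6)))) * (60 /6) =-63 /53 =-1.19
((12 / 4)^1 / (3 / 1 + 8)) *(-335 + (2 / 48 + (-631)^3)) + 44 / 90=-271339118099 / 3960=-68519979.32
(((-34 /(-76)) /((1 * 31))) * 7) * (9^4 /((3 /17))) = 4424301 /1178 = 3755.77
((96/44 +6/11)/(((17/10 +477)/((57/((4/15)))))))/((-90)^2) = 95/631884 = 0.00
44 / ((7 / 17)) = 748 / 7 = 106.86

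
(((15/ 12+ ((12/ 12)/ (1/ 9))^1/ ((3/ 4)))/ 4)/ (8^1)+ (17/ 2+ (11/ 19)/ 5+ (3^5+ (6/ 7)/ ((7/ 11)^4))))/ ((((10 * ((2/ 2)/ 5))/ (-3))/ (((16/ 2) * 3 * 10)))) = -473187010869/ 5109328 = -92612.38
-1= -1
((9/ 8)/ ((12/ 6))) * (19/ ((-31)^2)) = 171/ 15376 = 0.01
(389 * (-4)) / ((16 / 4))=-389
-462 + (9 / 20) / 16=-147831 / 320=-461.97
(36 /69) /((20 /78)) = 234 /115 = 2.03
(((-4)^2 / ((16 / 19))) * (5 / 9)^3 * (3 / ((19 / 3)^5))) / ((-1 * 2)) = -125 / 260642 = -0.00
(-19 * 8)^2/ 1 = 23104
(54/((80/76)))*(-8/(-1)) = 2052/5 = 410.40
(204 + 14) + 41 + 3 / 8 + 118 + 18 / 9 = 3035 / 8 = 379.38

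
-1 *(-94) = 94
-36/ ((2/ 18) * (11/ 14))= -4536/ 11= -412.36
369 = 369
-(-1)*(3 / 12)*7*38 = 133 / 2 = 66.50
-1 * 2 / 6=-0.33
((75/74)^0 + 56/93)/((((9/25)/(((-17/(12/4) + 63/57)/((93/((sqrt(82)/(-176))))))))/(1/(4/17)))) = 4116125*sqrt(82)/780900912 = 0.05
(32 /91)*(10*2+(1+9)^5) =3200640 /91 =35171.87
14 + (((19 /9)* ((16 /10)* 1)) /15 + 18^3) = 3946202 /675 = 5846.23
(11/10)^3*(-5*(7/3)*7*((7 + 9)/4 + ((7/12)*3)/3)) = -717409/1440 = -498.20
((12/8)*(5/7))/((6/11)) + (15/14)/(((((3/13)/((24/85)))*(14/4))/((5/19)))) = 130595/63308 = 2.06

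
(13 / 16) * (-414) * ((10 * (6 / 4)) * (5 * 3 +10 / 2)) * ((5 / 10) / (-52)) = 15525 / 16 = 970.31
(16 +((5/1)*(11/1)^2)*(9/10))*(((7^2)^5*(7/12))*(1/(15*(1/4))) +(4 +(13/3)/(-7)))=7758042073093/315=24628704993.95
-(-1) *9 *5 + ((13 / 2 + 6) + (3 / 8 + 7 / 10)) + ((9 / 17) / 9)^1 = 39871 / 680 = 58.63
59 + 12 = 71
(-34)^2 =1156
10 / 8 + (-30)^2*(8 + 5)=46805 / 4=11701.25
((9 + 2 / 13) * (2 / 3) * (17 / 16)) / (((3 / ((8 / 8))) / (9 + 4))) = 2023 / 72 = 28.10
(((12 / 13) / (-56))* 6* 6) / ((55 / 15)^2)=-486 / 11011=-0.04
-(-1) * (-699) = -699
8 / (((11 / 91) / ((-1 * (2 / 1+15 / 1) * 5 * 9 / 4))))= -139230 / 11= -12657.27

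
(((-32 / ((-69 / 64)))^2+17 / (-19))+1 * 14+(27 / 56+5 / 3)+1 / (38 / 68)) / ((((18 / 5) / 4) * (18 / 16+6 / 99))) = 500398471870 / 594587007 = 841.59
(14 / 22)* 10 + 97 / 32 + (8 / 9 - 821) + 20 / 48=-2567029 / 3168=-810.30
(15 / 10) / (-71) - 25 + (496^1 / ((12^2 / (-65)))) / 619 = -20079893 / 791082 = -25.38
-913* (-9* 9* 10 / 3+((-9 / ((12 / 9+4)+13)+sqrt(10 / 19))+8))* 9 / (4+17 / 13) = 46732569 / 115 - 35607* sqrt(190) / 437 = 405247.03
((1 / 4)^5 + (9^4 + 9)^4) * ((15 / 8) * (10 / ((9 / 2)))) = 47698139955456000025 / 6144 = 7763369133375000.00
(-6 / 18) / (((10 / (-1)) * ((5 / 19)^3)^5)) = 15181127029874798299 / 915527343750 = 16581839.02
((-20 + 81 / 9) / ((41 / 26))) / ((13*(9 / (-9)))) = 0.54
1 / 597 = 0.00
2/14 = 1/7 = 0.14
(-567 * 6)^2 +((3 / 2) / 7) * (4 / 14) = 567106599 / 49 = 11573604.06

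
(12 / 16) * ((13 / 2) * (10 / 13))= 3.75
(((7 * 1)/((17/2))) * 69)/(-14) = -69/17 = -4.06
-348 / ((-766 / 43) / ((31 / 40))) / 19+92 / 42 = 9130231 / 3056340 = 2.99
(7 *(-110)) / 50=-77 / 5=-15.40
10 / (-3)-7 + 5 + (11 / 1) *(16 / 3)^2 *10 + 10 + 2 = 28220 / 9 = 3135.56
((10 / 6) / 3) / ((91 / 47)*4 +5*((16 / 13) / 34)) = 51935 / 740916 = 0.07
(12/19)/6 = 0.11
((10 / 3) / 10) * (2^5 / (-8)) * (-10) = 40 / 3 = 13.33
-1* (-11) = 11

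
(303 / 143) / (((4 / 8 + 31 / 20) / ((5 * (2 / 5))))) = 12120 / 5863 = 2.07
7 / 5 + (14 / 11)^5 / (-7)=743197 / 805255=0.92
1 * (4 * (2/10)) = 4/5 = 0.80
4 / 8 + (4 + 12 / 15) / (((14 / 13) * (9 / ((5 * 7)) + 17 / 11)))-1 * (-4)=4839 / 694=6.97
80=80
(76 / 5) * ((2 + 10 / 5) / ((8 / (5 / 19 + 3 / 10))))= 107 / 25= 4.28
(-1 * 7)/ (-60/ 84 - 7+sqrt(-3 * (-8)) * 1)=343 * sqrt(6)/ 870+441/ 290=2.49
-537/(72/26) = -2327/12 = -193.92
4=4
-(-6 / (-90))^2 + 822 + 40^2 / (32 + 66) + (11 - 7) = 9286601 / 11025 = 842.32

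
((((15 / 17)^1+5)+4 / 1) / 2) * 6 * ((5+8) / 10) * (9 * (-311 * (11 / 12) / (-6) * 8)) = 11207196 / 85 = 131849.36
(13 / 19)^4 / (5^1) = 28561 / 651605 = 0.04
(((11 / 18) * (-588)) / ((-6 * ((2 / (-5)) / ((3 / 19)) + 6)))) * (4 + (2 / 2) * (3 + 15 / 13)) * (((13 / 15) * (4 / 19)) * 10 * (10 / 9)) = 5713400 / 20007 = 285.57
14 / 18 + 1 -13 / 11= 59 / 99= 0.60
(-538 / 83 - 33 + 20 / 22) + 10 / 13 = -448691 / 11869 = -37.80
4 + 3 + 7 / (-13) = 84 / 13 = 6.46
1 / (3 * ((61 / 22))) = 0.12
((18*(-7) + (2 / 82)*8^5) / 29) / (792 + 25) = 27602 / 971413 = 0.03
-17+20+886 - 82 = 807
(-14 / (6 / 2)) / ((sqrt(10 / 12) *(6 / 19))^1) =-16.19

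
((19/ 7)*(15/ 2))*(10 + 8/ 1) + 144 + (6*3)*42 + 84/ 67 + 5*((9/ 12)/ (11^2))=287765847/ 226996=1267.71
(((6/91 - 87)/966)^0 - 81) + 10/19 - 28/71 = -107742/1349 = -79.87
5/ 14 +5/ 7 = 15/ 14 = 1.07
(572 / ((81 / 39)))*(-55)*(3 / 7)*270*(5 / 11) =-5577000 / 7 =-796714.29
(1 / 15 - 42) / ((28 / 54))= -5661 / 70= -80.87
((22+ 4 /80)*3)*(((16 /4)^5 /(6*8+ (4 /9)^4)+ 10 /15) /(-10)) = -57290751 /393980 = -145.42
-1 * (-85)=85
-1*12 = -12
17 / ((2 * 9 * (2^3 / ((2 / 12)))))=17 / 864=0.02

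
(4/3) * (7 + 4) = 14.67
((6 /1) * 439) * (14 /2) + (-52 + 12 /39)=239022 /13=18386.31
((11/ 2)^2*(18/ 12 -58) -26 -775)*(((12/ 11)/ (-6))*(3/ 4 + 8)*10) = 3514175/ 88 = 39933.81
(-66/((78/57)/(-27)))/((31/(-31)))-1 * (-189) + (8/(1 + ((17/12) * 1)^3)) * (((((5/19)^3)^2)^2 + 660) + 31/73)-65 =2741236680295692847023011/13948994534264938065749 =196.52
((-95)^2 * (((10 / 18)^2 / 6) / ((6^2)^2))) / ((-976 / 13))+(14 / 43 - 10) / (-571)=183714595571 / 15093697863168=0.01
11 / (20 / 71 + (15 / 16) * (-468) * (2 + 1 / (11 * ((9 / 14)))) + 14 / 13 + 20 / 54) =-3015441 / 257084567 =-0.01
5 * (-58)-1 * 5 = -295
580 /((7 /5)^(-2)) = 5684 /5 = 1136.80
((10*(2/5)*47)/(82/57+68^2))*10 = 10716/26365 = 0.41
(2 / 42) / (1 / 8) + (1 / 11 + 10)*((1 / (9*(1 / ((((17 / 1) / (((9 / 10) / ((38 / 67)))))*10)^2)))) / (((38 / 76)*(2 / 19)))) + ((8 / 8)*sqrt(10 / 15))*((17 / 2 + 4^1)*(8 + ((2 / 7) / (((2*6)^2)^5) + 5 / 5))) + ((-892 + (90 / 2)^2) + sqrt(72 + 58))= sqrt(130) + 48759924326425*sqrt(6) / 1300264648704 + 20631317195899 / 83993679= 245732.66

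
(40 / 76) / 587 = 10 / 11153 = 0.00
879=879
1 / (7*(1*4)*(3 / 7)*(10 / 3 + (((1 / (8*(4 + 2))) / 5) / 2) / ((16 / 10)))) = 64 / 2561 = 0.02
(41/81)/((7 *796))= 41/451332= 0.00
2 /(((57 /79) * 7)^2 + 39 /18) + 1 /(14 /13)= 14520895 /14508746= 1.00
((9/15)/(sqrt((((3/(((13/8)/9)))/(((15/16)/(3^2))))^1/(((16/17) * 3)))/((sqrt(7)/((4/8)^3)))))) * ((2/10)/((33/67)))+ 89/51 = 67 * sqrt(3315) * 7^(1/4)/42075+ 89/51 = 1.89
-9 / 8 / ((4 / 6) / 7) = -189 / 16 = -11.81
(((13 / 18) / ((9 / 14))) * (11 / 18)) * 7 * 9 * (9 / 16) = 7007 / 288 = 24.33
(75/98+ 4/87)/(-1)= -0.81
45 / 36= 5 / 4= 1.25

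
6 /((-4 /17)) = -51 /2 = -25.50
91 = 91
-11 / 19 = -0.58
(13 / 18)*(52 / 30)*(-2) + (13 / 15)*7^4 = 280579 / 135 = 2078.36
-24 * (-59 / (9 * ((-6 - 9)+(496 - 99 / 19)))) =1121 / 3390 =0.33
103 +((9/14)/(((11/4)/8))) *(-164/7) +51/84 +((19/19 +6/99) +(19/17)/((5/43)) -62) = 4653911/549780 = 8.47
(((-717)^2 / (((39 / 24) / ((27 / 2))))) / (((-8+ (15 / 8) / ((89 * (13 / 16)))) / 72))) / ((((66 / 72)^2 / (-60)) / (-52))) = -79922978485309440 / 558173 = -143186751213.89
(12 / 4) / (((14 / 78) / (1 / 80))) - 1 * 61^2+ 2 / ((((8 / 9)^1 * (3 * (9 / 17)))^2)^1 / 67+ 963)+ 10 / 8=-1553636738447 / 417696048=-3719.54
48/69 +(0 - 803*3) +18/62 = -2408.01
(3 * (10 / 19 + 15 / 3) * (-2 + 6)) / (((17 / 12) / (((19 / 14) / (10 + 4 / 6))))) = 405 / 68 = 5.96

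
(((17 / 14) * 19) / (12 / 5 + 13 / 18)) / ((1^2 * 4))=14535 / 7868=1.85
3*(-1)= -3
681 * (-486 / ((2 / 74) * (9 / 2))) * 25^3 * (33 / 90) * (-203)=3164900681250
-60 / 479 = -0.13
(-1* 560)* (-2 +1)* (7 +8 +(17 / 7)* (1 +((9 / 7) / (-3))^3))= 3310960 / 343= 9652.94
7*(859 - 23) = 5852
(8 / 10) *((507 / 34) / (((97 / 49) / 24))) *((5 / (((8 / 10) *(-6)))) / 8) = -124215 / 6596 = -18.83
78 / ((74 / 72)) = 2808 / 37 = 75.89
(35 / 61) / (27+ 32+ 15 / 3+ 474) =35 / 32818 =0.00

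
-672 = -672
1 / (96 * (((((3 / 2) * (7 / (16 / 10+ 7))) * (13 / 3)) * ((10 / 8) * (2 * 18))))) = 43 / 982800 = 0.00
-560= -560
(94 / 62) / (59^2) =47 / 107911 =0.00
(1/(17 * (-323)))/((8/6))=-3/21964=-0.00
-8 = -8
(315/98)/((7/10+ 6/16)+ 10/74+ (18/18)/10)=33300/13573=2.45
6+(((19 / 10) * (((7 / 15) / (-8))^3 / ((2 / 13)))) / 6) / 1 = 1244075279 / 207360000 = 6.00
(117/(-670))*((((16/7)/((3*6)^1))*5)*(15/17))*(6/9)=-520/7973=-0.07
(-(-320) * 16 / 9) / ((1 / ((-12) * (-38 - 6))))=901120 / 3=300373.33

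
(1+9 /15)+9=53 /5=10.60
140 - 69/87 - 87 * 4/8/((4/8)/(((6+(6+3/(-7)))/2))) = -147845/406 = -364.15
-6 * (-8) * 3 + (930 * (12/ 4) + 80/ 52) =38162/ 13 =2935.54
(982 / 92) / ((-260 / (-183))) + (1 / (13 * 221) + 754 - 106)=1732626113 / 2643160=655.51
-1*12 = -12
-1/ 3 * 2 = -2/ 3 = -0.67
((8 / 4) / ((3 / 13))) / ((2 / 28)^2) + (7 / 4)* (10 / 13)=1700.01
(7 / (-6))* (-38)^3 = 192052 / 3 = 64017.33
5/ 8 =0.62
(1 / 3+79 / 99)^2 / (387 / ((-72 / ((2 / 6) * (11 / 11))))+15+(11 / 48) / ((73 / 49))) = 14651392 / 152964207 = 0.10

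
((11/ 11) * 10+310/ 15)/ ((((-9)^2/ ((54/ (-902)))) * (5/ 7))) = -644/ 20295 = -0.03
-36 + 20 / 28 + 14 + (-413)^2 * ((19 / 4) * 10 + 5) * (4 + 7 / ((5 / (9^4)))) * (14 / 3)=2688136908000 / 7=384019558285.71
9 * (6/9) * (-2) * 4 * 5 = -240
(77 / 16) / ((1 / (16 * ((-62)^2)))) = 295988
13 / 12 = 1.08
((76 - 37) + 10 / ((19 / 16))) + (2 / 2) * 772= 15569 / 19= 819.42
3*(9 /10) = 27 /10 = 2.70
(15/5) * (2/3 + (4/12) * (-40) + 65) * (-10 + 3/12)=-6123/4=-1530.75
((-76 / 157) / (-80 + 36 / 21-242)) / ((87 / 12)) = 56 / 268627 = 0.00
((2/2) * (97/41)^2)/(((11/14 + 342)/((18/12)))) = 197589/8067119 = 0.02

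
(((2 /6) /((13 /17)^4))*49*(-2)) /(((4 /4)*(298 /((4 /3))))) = -16370116 /38300301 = -0.43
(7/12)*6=7/2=3.50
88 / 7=12.57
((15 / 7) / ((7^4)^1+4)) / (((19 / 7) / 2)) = 6 / 9139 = 0.00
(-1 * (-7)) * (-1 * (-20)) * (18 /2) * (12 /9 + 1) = 2940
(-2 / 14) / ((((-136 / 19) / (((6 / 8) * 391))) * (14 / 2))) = 1311 / 1568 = 0.84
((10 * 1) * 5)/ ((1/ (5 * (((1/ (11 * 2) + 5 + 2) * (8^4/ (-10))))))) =-7936000/ 11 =-721454.55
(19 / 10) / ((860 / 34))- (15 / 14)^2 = -56512 / 52675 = -1.07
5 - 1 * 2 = 3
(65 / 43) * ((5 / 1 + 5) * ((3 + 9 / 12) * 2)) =4875 / 43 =113.37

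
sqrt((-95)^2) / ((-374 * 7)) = -95 / 2618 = -0.04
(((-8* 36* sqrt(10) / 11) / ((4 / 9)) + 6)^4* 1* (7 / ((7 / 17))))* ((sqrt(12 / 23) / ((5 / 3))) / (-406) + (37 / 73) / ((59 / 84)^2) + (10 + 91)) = 22032* (11- 108* sqrt(10))^4* (605253792325- 762339* sqrt(69)) / 86854335568385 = 1832389694930.76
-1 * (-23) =23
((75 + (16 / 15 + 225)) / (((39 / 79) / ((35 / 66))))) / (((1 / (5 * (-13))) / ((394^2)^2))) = -150454076929935520 / 297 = -506579383602476.50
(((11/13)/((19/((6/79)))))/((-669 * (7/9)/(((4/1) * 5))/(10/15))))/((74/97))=-128040/1127012341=-0.00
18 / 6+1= 4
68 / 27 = 2.52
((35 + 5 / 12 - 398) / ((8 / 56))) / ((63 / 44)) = -47861 / 27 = -1772.63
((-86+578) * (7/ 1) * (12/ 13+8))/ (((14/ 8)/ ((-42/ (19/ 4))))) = -38352384/ 247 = -155272.81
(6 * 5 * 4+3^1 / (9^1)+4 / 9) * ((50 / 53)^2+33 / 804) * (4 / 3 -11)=-7364813059 / 6775308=-1087.01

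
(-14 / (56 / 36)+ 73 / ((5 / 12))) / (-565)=-831 / 2825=-0.29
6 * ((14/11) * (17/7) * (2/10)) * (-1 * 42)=-8568/55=-155.78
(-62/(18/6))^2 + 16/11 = 42428/99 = 428.57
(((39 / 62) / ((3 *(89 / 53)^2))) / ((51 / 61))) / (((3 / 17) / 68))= 75736258 / 2209959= 34.27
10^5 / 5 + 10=20010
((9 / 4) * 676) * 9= 13689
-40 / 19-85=-1655 / 19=-87.11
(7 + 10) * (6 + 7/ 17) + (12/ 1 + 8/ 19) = 2307/ 19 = 121.42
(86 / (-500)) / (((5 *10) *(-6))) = 43 / 75000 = 0.00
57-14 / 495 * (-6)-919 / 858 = 80221 / 1430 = 56.10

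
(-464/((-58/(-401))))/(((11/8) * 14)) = -12832/77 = -166.65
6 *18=108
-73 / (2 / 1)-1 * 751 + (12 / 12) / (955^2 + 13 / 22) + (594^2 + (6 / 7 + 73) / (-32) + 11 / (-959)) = 216769376127607417 / 615741309344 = 352046.18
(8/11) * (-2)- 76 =-852/11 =-77.45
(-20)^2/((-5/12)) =-960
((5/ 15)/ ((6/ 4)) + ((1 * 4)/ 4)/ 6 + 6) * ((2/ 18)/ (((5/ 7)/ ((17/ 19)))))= 2737/ 3078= 0.89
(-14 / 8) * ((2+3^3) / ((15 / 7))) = -1421 / 60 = -23.68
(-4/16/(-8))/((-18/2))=-1/288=-0.00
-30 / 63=-10 / 21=-0.48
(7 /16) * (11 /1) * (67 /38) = 8.49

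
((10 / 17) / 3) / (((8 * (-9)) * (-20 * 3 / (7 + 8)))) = 5 / 7344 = 0.00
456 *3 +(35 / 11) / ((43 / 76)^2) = 1377.94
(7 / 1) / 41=7 / 41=0.17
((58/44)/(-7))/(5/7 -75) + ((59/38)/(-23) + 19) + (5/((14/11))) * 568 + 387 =92294433711/34994960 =2637.36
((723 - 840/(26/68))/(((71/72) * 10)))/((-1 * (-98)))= -344898/226135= -1.53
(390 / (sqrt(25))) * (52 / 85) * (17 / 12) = 338 / 5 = 67.60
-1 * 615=-615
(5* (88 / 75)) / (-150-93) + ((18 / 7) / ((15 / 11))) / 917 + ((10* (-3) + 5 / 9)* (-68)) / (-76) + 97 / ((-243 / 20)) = -34.35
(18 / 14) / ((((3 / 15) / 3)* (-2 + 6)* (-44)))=-135 / 1232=-0.11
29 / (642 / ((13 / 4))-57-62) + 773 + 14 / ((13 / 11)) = 10422164 / 13273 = 785.22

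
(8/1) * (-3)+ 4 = -20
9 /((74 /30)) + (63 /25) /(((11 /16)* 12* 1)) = 40233 /10175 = 3.95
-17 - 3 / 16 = -17.19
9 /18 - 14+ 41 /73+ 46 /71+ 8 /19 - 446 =-90179213 /196954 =-457.87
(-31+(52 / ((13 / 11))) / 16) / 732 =-113 / 2928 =-0.04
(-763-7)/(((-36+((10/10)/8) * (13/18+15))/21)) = 2328480/4901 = 475.10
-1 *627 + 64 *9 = -51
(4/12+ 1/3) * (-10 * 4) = -80/3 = -26.67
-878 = -878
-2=-2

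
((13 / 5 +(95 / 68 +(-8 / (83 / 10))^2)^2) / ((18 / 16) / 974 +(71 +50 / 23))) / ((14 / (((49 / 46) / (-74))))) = -475612570289611 / 4225433714651317320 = -0.00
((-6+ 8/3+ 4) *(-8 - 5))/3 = -26/9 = -2.89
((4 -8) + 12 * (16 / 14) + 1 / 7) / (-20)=-69 / 140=-0.49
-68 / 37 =-1.84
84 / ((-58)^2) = 21 / 841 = 0.02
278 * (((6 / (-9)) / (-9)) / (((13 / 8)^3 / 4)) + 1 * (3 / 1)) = 50610734 / 59319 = 853.20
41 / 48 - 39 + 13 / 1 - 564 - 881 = -70567 / 48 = -1470.15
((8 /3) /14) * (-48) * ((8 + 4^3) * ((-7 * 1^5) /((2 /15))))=34560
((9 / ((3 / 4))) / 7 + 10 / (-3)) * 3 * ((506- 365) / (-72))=799 / 84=9.51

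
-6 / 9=-0.67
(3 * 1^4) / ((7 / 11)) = 33 / 7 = 4.71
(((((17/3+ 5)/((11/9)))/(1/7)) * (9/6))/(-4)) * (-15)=3780/11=343.64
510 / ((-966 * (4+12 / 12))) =-17 / 161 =-0.11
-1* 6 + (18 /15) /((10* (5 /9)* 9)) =-747 /125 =-5.98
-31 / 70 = -0.44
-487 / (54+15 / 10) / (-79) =974 / 8769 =0.11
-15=-15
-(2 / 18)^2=-1 / 81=-0.01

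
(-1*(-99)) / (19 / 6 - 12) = -594 / 53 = -11.21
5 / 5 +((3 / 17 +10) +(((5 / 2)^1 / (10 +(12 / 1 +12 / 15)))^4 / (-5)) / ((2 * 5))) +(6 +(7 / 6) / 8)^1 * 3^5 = 138243077790535 / 91879432704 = 1504.61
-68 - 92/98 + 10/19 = -63692/931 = -68.41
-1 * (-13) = 13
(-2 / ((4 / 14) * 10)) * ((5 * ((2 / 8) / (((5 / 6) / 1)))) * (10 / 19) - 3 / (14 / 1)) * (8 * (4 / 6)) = -204 / 95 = -2.15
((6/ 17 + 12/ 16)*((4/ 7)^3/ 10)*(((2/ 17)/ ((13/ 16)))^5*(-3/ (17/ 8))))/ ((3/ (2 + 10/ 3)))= -171798691840/ 52258065781566827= -0.00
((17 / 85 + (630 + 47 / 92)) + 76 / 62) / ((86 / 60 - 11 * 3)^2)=0.63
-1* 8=-8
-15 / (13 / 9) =-10.38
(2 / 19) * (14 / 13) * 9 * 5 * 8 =40.81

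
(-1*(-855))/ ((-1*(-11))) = 855/ 11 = 77.73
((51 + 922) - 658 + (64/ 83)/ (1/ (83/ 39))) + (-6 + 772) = 42223/ 39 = 1082.64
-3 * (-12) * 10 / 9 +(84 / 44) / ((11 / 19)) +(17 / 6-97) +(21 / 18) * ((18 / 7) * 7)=-21685 / 726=-29.87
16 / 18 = 8 / 9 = 0.89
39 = 39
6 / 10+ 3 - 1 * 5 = -7 / 5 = -1.40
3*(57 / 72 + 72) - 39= 1435 / 8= 179.38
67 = 67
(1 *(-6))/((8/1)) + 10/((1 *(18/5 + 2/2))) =131/92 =1.42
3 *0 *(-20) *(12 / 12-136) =0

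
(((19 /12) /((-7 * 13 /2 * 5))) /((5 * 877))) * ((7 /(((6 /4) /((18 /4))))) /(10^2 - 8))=-19 /52444600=-0.00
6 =6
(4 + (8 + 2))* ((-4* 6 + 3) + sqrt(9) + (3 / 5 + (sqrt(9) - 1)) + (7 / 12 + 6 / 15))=-1211 / 6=-201.83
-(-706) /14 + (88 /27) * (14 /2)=13843 /189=73.24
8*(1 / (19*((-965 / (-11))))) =0.00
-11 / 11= -1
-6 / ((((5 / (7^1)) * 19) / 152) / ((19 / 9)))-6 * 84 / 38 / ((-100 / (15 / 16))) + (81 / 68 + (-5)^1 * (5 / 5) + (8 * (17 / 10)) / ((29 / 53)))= -271334209 / 2248080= -120.70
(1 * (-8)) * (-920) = 7360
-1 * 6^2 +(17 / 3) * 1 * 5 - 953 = -960.67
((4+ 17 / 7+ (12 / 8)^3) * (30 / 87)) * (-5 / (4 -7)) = 4575 / 812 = 5.63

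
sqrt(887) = 29.78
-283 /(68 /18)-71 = -145.91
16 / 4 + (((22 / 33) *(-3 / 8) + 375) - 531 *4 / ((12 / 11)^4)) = -645659 / 576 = -1120.94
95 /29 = 3.28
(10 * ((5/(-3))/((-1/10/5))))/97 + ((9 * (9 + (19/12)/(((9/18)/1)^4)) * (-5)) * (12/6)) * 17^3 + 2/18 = -13253153813/873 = -15181161.30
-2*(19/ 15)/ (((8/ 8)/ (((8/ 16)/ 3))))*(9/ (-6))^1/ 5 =19/ 150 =0.13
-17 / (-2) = 17 / 2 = 8.50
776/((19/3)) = 2328/19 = 122.53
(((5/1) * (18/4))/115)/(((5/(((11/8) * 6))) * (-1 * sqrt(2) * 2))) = -297 * sqrt(2)/3680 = -0.11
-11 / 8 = -1.38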